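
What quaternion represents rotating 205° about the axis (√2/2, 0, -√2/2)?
-0.2164 + 0.6903i - 0.6903k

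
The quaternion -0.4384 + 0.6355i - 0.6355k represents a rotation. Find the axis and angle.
axis = (√2/2, 0, -√2/2), θ = 232°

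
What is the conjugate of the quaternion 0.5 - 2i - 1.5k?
0.5 + 2i + 1.5k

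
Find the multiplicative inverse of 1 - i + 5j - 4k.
0.0233 + 0.0233i - 0.1163j + 0.093k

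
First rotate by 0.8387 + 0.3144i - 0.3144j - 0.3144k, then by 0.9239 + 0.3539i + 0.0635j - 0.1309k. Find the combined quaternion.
0.6424 + 0.5262i - 0.1671j - 0.5315k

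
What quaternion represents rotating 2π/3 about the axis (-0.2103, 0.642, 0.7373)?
0.5 - 0.1821i + 0.556j + 0.6385k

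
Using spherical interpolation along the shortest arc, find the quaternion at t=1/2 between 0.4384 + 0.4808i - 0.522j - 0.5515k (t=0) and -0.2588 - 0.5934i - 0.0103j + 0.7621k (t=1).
0.3661 + 0.564i - 0.2687j - 0.6897k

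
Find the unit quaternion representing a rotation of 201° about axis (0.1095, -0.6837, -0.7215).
-0.1822 + 0.1077i - 0.6723j - 0.7094k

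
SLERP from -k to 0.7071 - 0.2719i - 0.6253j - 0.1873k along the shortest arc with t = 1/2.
0.4589 - 0.1764i - 0.4058j - 0.7705k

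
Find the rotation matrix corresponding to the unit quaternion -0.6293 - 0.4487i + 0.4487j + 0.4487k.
[[0.1947, 0.1621, -0.9674], [-0.9674, 0.1947, -0.1621], [0.1621, 0.9674, 0.1947]]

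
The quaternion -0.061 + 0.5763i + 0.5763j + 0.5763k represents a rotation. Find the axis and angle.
axis = (√3/3, √3/3, √3/3), θ = 187°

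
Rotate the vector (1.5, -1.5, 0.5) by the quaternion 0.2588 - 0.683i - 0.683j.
(-1.476, 1.476, 0.628)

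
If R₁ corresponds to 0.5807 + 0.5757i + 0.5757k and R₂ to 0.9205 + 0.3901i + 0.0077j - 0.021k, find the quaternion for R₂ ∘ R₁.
0.322 + 0.7609i - 0.2322j + 0.5133k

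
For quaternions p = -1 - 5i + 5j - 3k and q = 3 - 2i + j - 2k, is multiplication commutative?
No: pq = -24 - 20i + 10j - 2k ≠ -24 - 6i + 18j - 12k = qp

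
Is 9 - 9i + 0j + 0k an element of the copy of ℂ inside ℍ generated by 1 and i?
Yes. The quaternion 9 - 9i has j- and k-coefficients y = z = 0, so it lies in the complex subalgebra spanned by 1 and i.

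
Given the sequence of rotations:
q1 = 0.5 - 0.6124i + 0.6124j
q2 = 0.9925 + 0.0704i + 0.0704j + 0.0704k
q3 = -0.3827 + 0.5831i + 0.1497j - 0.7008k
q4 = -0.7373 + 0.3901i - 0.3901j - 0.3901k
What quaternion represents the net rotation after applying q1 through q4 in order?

q2 · q1 = 0.4963 - 0.6157i + 0.5999j + 0.1214k
q3 · q2 · q1 = 0.1644 + 0.9636i + 0.2054j + 0.0477k
q4 · q3 · q2 · q1 = -0.3984 - 0.5848i - 0.6101j + 0.3567k
-0.3984 - 0.5848i - 0.6101j + 0.3567k


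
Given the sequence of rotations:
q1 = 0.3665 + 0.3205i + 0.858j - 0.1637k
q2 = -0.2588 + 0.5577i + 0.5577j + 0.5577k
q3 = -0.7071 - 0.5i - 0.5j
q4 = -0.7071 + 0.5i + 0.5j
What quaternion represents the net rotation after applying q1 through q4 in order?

q2 · q1 = -0.6608 - 0.4484i + 0.2524j + 0.5465k
q3 · q2 · q1 = 0.3693 + 0.3742i + 0.4252j - 0.7368k
q4 · q3 · q2 · q1 = -0.6608 - 0.4483i + 0.2524j + 0.5465k
-0.6608 - 0.4483i + 0.2524j + 0.5465k


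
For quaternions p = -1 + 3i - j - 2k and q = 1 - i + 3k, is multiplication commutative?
No: pq = 8 + i - 8j - 6k ≠ 8 + 7i + 6j - 4k = qp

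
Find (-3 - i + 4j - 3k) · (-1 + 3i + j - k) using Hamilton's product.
-1 - 9i - 17j - 7k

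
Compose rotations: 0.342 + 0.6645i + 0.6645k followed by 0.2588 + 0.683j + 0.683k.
-0.3653 + 0.6258i + 0.6874j - 0.0483k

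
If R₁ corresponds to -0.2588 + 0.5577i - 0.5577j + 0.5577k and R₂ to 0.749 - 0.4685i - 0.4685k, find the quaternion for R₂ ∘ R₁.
0.3287 + 0.2777i - 0.4177j + 0.8002k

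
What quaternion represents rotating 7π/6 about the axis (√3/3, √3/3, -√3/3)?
-0.2588 + 0.5577i + 0.5577j - 0.5577k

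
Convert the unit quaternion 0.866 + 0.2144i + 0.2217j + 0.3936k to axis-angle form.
axis = (0.4288, 0.4434, 0.7871), θ = π/3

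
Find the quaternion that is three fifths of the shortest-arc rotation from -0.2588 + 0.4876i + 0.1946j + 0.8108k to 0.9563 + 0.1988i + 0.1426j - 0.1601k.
-0.8359 + 0.1072i - 0.0036j + 0.5383k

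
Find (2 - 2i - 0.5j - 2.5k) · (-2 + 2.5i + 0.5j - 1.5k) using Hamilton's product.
-2.5 + 11i - 7.25j + 2.25k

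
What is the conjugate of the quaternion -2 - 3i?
-2 + 3i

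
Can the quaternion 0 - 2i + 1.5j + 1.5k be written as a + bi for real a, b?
No. The quaternion -2i + 1.5j + 1.5k has j-coefficient y = 1.5 and k-coefficient z = 1.5, not both zero, so it does not lie in the complex subalgebra spanned by 1 and i.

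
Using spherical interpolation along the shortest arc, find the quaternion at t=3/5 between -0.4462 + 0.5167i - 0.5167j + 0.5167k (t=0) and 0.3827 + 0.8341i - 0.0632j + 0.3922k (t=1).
0.0502 + 0.8099i - 0.286j + 0.5096k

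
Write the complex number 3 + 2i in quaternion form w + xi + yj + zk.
3 + 2i + 0j + 0k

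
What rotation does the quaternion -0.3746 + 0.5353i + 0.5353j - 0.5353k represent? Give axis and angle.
axis = (√3/3, √3/3, -√3/3), θ = 224°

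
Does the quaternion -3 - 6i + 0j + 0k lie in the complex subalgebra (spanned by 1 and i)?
Yes. The quaternion -3 - 6i has j- and k-coefficients y = z = 0, so it lies in the complex subalgebra spanned by 1 and i.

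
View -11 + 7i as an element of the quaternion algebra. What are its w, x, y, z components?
-11 + 7i + 0j + 0k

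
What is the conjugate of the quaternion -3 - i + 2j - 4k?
-3 + i - 2j + 4k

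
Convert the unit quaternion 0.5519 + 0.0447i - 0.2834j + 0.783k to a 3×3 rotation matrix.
[[-0.3868, -0.8896, -0.2428], [0.8389, -0.2302, -0.4931], [0.3828, -0.3945, 0.8354]]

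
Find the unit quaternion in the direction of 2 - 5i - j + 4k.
0.2949 - 0.7372i - 0.1474j + 0.5898k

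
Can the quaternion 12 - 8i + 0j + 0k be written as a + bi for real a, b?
Yes. The quaternion 12 - 8i has j- and k-coefficients y = z = 0, so it lies in the complex subalgebra spanned by 1 and i.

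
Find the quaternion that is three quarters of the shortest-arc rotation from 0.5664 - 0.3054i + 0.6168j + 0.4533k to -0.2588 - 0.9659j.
0.3564 - 0.0832i + 0.9224j + 0.1235k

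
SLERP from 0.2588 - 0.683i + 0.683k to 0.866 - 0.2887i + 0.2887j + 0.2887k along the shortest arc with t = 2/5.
0.5599 - 0.5786i + 0.13j + 0.5786k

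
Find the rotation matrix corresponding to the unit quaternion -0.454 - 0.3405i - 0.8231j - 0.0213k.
[[-0.3559, 0.5412, 0.7619], [0.5799, 0.7672, -0.2741], [-0.7329, 0.3442, -0.5869]]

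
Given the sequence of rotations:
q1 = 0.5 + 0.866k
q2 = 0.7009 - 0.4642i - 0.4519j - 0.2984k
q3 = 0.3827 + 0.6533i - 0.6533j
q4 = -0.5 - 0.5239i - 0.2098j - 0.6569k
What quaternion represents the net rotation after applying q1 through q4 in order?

q2 · q1 = 0.6089 - 0.6234i + 0.176j + 0.4578k
q3 · q2 · q1 = 0.7553 - 0.1399i - 0.6295j - 0.1171k
q4 · q3 · q2 · q1 = -0.6599 - 0.7147i + 0.1868j - 0.1372k
-0.6599 - 0.7147i + 0.1868j - 0.1372k


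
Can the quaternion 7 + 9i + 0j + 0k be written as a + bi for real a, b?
Yes. The quaternion 7 + 9i has j- and k-coefficients y = z = 0, so it lies in the complex subalgebra spanned by 1 and i.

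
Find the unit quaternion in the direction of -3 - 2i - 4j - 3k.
-0.4867 - 0.3244i - 0.6489j - 0.4867k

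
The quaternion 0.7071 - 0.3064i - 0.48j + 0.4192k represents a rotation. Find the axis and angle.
axis = (-0.4333, -0.6788, 0.5928), θ = π/2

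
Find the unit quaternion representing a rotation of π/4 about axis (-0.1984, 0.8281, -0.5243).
0.9239 - 0.0759i + 0.3169j - 0.2006k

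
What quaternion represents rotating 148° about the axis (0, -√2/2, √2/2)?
0.2756 - 0.6797j + 0.6797k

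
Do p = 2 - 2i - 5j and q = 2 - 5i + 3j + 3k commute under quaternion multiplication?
No: pq = 9 - 29i + 2j - 25k ≠ 9 + i - 10j + 37k = qp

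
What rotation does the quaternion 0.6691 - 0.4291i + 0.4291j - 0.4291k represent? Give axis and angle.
axis = (-√3/3, √3/3, -√3/3), θ = 96°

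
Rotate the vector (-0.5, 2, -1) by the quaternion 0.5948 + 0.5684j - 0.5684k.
(0.822, 1.692, -1.308)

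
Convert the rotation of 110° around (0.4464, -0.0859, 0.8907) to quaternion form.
0.5736 + 0.3657i - 0.0704j + 0.7296k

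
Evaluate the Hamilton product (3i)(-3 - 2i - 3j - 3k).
6 - 9i + 9j - 9k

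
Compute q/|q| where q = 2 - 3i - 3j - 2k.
0.3922 - 0.5883i - 0.5883j - 0.3922k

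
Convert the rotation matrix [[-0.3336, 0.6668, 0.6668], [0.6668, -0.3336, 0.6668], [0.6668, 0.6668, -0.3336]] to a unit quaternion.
0.5774i + 0.5774j + 0.5774k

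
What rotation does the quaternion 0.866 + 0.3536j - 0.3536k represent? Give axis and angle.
axis = (0, √2/2, -√2/2), θ = π/3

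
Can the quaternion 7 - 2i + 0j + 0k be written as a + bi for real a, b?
Yes. The quaternion 7 - 2i has j- and k-coefficients y = z = 0, so it lies in the complex subalgebra spanned by 1 and i.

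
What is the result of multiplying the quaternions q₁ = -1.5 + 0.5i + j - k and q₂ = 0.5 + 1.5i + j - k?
-3.5 - 2i - 2j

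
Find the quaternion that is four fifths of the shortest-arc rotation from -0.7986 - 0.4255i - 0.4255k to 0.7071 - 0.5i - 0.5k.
-0.878 + 0.3385i + 0.3385k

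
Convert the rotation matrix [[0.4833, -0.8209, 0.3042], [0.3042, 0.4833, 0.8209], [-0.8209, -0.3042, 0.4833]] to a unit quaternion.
0.7826 - 0.3594i + 0.3594j + 0.3594k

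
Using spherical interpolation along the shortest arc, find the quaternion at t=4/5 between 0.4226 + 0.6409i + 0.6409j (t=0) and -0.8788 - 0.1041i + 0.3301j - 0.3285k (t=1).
0.9082 + 0.2685i - 0.1234j + 0.2965k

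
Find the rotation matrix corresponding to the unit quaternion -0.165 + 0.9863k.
[[-0.9456, 0.3255, 0], [-0.3255, -0.9456, 0], [0, 0, 1]]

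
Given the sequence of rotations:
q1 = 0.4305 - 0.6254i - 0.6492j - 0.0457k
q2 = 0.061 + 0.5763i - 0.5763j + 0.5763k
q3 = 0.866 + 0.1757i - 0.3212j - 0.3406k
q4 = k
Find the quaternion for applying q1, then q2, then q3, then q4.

q2 · q1 = 0.0389 + 0.6104i - 0.6218j - 0.4892k
q3 · q2 · q1 = -0.4399 + 0.4808i - 0.6729j - 0.3501k
q4 · q3 · q2 · q1 = 0.3501 + 0.6729i + 0.4808j - 0.4399k
0.3501 + 0.6729i + 0.4808j - 0.4399k


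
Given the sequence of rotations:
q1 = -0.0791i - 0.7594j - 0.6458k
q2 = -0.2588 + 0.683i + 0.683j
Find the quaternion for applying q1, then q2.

q2 · q1 = 0.5727 - 0.4206i + 0.6376j - 0.2975k
0.5727 - 0.4206i + 0.6376j - 0.2975k


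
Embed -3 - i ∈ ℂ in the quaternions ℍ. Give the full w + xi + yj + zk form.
-3 - i + 0j + 0k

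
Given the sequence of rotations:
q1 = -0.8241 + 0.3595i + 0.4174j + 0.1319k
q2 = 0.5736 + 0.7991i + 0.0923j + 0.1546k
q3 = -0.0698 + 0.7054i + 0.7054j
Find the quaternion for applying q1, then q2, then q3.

q2 · q1 = -0.8189 - 0.5047i + 0.1135j + 0.2486k
q3 · q2 · q1 = 0.3331 - 0.3671i - 0.7609j + 0.4187k
0.3331 - 0.3671i - 0.7609j + 0.4187k


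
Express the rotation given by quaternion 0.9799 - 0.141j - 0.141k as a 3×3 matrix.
[[0.9205, 0.2763, -0.2763], [-0.2763, 0.9602, 0.0398], [0.2763, 0.0398, 0.9602]]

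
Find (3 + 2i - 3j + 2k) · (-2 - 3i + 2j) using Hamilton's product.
6 - 17i + 6j - 9k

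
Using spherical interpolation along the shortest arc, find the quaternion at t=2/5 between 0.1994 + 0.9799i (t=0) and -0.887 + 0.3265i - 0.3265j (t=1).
-0.3321 + 0.9262i - 0.1783j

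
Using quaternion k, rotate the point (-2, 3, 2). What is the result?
(2, -3, 2)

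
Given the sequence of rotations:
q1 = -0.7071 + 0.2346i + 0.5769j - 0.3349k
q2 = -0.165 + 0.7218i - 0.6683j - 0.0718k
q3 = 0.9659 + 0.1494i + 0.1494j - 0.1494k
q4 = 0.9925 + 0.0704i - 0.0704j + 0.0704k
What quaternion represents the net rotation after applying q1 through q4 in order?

q2 · q1 = 0.3088 - 0.2839i + 0.6023j + 0.6792k
q3 · q2 · q1 = 0.3522 - 0.0366i + 0.5688j + 0.7423k
q4 · q3 · q2 · q1 = 0.3399 - 0.1038i + 0.4849j + 0.799k
0.3399 - 0.1038i + 0.4849j + 0.799k


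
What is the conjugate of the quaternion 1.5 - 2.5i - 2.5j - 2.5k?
1.5 + 2.5i + 2.5j + 2.5k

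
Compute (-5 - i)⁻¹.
-0.1923 + 0.0385i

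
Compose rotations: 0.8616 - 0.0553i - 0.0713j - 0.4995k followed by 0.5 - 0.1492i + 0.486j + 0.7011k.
0.8074 - 0.349i + 0.2698j + 0.3918k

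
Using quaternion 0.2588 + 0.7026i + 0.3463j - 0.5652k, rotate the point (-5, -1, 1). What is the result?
(-2, -1.099, 4.668)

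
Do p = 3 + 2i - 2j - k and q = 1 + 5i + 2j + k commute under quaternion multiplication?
No: pq = -2 + 17i - 3j + 16k ≠ -2 + 17i + 11j - 12k = qp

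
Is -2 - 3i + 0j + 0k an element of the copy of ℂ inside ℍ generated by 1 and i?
Yes. The quaternion -2 - 3i has j- and k-coefficients y = z = 0, so it lies in the complex subalgebra spanned by 1 and i.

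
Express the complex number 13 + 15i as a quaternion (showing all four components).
13 + 15i + 0j + 0k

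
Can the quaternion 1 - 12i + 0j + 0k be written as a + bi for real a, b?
Yes. The quaternion 1 - 12i has j- and k-coefficients y = z = 0, so it lies in the complex subalgebra spanned by 1 and i.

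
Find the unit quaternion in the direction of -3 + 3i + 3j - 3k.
-0.5 + 0.5i + 0.5j - 0.5k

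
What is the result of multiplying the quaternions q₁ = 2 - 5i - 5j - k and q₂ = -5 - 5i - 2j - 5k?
-50 + 38i + j - 20k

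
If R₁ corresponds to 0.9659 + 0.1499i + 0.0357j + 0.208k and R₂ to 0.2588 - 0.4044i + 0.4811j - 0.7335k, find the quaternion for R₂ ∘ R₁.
0.446 - 0.2256i + 0.4481j - 0.7412k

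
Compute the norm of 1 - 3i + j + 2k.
√15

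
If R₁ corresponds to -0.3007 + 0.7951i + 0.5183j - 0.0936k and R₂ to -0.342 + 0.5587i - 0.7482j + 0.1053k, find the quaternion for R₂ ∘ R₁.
0.0563 - 0.4245i + 0.1837j + 0.8848k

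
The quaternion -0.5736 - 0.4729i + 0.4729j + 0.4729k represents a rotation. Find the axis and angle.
axis = (-√3/3, √3/3, √3/3), θ = 250°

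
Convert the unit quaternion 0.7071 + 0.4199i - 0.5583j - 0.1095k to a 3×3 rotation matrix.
[[0.3526, -0.314, -0.8815], [-0.6237, 0.6234, -0.4716], [0.6976, 0.7161, 0.024]]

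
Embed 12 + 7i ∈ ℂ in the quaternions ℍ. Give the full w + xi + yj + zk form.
12 + 7i + 0j + 0k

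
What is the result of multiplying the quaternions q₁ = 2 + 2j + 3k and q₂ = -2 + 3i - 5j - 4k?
18 + 13i - 5j - 20k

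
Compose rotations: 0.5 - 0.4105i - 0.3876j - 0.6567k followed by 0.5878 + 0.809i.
0.626 + 0.1632i + 0.3034j - 0.6996k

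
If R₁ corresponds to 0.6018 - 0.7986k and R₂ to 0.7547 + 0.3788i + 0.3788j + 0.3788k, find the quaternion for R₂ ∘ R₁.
0.7567 - 0.0745i + 0.5305j - 0.3747k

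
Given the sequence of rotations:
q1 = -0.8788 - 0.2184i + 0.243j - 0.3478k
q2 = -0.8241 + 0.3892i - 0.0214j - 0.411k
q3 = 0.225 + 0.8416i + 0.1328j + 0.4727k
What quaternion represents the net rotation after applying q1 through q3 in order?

q2 · q1 = 0.6715 - 0.0547i + 0.0437j + 0.7377k
q3 · q2 · q1 = -0.1574 + 0.6301i - 0.5477j + 0.5274k
-0.1574 + 0.6301i - 0.5477j + 0.5274k


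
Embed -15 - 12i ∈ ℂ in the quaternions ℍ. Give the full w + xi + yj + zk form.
-15 - 12i + 0j + 0k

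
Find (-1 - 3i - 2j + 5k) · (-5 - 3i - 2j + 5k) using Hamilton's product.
-33 + 18i + 12j - 30k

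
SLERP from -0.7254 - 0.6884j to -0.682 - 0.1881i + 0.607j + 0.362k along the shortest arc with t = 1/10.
-0.8108 - 0.0281i - 0.5822j + 0.054k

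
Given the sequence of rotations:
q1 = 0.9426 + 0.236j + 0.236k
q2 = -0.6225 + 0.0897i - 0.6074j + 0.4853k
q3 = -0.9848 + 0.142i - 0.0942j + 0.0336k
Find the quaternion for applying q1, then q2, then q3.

q2 · q1 = -0.558 - 0.1733i - 0.7406j + 0.3317k
q3 · q2 · q1 = 0.4932 + 0.0851i + 0.729j - 0.4669k
0.4932 + 0.0851i + 0.729j - 0.4669k


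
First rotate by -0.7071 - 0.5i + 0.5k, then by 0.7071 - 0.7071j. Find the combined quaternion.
-0.5 - 0.7071i + 0.5j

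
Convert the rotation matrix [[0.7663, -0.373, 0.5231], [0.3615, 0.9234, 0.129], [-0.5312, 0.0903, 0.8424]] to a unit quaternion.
0.9397 - 0.0103i + 0.2805j + 0.1954k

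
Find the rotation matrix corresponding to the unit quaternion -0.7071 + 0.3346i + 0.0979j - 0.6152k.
[[0.2239, -0.8045, -0.5501], [0.9355, 0.0191, 0.3527], [-0.2732, -0.5936, 0.7569]]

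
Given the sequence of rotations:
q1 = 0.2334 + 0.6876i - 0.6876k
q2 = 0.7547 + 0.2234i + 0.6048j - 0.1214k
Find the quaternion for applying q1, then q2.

q2 · q1 = -0.0609 + 0.1552i + 0.2113j - 0.9631k
-0.0609 + 0.1552i + 0.2113j - 0.9631k


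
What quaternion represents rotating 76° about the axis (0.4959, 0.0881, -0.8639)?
0.788 + 0.3053i + 0.0542j - 0.5319k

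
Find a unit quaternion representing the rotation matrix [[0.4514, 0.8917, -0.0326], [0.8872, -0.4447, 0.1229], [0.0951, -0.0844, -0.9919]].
-0.061 + 0.8497i + 0.5234j + 0.0184k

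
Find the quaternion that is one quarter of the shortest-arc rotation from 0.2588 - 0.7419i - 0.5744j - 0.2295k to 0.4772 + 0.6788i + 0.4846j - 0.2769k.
0.0702 - 0.7901i - 0.5999j - 0.1043k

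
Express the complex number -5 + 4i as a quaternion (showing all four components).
-5 + 4i + 0j + 0k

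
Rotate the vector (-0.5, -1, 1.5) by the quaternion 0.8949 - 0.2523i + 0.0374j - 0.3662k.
(-0.623, 0.369, 1.725)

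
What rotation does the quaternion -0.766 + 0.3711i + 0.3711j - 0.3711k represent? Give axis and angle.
axis = (√3/3, √3/3, -√3/3), θ = 280°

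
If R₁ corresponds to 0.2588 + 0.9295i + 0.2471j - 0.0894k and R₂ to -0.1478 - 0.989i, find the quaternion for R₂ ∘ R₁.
0.881 - 0.3933i - 0.1249j - 0.2312k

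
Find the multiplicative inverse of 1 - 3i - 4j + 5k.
0.0196 + 0.0588i + 0.0784j - 0.098k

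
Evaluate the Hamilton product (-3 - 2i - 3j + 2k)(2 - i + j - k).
-3 - 13j + 2k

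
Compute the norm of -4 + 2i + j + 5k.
√46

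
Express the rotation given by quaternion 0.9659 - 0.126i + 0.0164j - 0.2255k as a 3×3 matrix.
[[0.8978, 0.4315, 0.0885], [-0.4398, 0.8665, 0.236], [0.0251, -0.2508, 0.9677]]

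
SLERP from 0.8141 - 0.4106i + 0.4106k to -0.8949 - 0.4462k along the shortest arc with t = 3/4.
0.8894 - 0.1056i + 0.4447k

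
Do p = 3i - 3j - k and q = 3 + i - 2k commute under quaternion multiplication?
No: pq = -5 + 15i - 4j ≠ -5 + 3i - 14j - 6k = qp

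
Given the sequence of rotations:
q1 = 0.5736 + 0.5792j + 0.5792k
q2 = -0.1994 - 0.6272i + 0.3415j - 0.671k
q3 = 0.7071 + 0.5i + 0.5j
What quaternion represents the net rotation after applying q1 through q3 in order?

q2 · q1 = 0.0765 + 0.2267i + 0.4437j - 0.8637k
q3 · q2 · q1 = -0.2811 - 0.2333i + 0.7838j - 0.5022k
-0.2811 - 0.2333i + 0.7838j - 0.5022k


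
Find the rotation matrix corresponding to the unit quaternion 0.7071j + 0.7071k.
[[-1, 0, 0], [0, 0, 1], [0, 1, 0]]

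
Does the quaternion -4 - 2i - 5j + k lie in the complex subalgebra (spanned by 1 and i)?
No. The quaternion -4 - 2i - 5j + k has j-coefficient y = -5 and k-coefficient z = 1, not both zero, so it does not lie in the complex subalgebra spanned by 1 and i.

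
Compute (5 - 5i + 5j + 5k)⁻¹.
0.05 + 0.05i - 0.05j - 0.05k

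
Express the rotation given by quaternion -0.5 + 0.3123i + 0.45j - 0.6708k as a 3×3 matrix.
[[-0.3049, -0.3897, -0.869], [0.9519, -0.095, -0.2914], [0.031, -0.916, 0.3999]]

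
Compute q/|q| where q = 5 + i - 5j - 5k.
0.5735 + 0.1147i - 0.5735j - 0.5735k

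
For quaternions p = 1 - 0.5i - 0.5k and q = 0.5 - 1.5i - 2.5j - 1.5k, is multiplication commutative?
No: pq = -1 - 3i - 2.5j - 0.5k ≠ -1 - 0.5i - 2.5j - 3k = qp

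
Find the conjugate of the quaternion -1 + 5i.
-1 - 5i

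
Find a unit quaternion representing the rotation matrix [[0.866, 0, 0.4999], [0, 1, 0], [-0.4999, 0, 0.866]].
0.9659 + 0.2588j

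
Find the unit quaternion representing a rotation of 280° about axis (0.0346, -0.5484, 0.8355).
-0.766 + 0.0222i - 0.3525j + 0.537k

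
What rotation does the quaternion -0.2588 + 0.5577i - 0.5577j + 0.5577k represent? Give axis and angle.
axis = (√3/3, -√3/3, √3/3), θ = 7π/6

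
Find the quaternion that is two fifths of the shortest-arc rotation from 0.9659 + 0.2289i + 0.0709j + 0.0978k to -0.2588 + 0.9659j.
0.8655 + 0.1722i - 0.4645j + 0.0736k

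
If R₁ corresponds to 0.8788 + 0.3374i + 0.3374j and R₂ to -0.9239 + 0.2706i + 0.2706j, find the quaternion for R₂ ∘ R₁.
-0.9945 - 0.0739i - 0.0739j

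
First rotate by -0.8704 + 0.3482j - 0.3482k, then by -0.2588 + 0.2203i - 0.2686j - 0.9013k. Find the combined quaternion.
0.005 + 0.2156i + 0.2204j + 0.9513k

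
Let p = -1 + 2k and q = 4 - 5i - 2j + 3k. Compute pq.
-10 + 9i - 8j + 5k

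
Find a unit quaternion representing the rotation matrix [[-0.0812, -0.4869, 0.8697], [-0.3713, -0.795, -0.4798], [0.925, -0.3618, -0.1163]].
0.0436 + 0.6764i - 0.3172j + 0.6633k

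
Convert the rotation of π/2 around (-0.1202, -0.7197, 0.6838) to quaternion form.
0.7071 - 0.085i - 0.5089j + 0.4835k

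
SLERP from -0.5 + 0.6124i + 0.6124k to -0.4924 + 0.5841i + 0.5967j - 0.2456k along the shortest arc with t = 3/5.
-0.5777 + 0.6945i + 0.4105j + 0.1237k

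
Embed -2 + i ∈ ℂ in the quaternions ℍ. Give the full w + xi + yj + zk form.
-2 + i + 0j + 0k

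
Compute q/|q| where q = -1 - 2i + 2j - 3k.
-0.2357 - 0.4714i + 0.4714j - 0.7071k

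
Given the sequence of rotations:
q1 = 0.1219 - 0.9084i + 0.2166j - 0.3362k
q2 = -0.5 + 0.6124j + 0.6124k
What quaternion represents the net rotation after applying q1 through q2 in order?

q2 · q1 = 0.0123 + 0.1157i - 0.59j + 0.7991k
0.0123 + 0.1157i - 0.59j + 0.7991k


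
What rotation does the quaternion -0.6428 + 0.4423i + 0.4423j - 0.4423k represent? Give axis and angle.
axis = (√3/3, √3/3, -√3/3), θ = 260°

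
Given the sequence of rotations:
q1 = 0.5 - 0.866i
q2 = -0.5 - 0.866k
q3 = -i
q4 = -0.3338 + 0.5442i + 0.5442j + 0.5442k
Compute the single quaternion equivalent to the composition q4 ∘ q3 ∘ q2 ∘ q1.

q2 · q1 = -0.25 + 0.433i + 0.75j - 0.433k
q3 · q2 · q1 = 0.433 + 0.25i - 0.433j - 0.75k
q4 · q3 · q2 · q1 = 0.3632 - 0.0203i + 0.9244j + 0.1143k
0.3632 - 0.0203i + 0.9244j + 0.1143k


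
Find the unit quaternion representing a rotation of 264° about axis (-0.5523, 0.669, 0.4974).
-0.6691 - 0.4104i + 0.4972j + 0.3696k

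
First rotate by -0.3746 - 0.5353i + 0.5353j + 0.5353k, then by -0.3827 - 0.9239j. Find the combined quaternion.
0.6379 - 0.2897i + 0.1412j - 0.6994k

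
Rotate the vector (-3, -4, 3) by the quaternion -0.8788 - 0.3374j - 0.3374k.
(2.517, -4.185, 3.185)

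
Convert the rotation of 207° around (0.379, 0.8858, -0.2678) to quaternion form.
-0.2334 + 0.3685i + 0.8613j - 0.2604k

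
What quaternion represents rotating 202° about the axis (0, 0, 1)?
-0.1908 + 0.9816k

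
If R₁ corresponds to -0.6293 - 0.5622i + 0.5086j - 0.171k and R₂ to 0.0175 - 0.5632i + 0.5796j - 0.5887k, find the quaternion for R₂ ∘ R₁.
-0.7231 + 0.5449i - 0.1212j + 0.4069k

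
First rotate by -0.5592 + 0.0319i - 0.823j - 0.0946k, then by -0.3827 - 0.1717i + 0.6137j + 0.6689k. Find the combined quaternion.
0.7878 + 0.5763i - 0.0231j - 0.2161k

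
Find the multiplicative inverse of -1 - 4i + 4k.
-0.0303 + 0.1212i - 0.1212k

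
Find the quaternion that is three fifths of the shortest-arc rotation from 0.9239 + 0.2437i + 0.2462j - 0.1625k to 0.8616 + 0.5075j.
0.9039 + 0.0997i + 0.4105j - 0.0665k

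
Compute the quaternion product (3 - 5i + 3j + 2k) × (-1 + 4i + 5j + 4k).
-6 + 19i + 40j - 27k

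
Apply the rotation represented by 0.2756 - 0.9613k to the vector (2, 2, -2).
(-0.637, -2.756, -2)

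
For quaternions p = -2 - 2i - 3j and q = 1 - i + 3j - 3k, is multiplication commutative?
No: pq = 5 + 9i - 15j - 3k ≠ 5 - 9i - 3j + 15k = qp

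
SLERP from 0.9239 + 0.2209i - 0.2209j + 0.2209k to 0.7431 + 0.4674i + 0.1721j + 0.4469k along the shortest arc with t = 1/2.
0.8665 + 0.3578i - 0.0254j + 0.3471k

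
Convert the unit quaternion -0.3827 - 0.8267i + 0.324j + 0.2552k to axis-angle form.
axis = (-0.8948, 0.3507, 0.2762), θ = 5π/4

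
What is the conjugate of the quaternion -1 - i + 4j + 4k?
-1 + i - 4j - 4k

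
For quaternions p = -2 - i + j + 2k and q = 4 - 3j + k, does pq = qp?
No: pq = -7 + 3i + 11j + 9k ≠ -7 - 11i + 9j + 3k = qp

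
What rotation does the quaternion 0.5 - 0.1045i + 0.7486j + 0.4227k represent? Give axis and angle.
axis = (-0.1207, 0.8644, 0.4881), θ = 2π/3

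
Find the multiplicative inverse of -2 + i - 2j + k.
-0.2 - 0.1i + 0.2j - 0.1k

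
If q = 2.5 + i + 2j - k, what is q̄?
2.5 - i - 2j + k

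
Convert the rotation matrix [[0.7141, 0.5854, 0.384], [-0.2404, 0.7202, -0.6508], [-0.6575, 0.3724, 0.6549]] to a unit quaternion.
0.8788 + 0.2911i + 0.2963j - 0.2349k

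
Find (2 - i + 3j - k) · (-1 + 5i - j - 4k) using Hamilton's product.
2 - 2i - 14j - 21k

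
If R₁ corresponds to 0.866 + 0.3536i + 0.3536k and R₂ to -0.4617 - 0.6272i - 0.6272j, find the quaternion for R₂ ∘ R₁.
-0.1781 - 0.9282i - 0.3214j + 0.0585k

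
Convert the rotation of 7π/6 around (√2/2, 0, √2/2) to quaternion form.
-0.2588 + 0.683i + 0.683k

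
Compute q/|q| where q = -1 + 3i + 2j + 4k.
-0.1826 + 0.5477i + 0.3651j + 0.7303k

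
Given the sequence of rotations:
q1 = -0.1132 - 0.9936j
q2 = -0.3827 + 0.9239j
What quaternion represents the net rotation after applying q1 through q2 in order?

q2 · q1 = 0.9613 + 0.2757j
0.9613 + 0.2757j


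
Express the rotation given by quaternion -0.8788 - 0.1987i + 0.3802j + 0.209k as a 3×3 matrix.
[[0.6235, 0.2162, -0.7513], [-0.5184, 0.8337, -0.1903], [0.5852, 0.5082, 0.6319]]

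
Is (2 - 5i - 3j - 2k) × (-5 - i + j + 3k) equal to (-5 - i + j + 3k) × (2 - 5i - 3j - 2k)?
No: pq = -6 + 16i + 34j + 8k ≠ -6 + 30i + 24k = qp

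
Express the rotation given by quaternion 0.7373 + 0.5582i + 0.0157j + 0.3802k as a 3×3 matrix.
[[0.7104, -0.5431, 0.4476], [0.5782, 0.0877, -0.8112], [0.4013, 0.8351, 0.3763]]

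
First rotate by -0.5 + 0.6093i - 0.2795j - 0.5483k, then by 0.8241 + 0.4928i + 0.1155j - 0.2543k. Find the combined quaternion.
-0.8195 + 0.1213i - 0.1728j - 0.5328k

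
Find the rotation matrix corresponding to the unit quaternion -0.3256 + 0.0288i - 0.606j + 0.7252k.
[[-0.7863, 0.4373, 0.4364], [-0.5072, -0.0535, -0.8602], [-0.3529, -0.8977, 0.2639]]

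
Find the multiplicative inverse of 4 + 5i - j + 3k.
0.0784 - 0.098i + 0.0196j - 0.0588k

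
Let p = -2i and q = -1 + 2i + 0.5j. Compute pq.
4 + 2i - k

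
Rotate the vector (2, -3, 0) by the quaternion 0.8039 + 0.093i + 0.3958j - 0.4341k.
(-1.695, -3.066, -0.852)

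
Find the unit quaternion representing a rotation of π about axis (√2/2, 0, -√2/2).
0.7071i - 0.7071k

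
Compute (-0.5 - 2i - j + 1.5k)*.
-0.5 + 2i + j - 1.5k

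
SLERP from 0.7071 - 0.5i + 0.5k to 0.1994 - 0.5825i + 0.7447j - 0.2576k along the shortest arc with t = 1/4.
0.6672 - 0.6156i + 0.2426j + 0.342k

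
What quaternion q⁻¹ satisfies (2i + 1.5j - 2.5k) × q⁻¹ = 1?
-0.16i - 0.12j + 0.2k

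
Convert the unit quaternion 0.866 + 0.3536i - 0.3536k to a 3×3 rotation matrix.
[[0.7499, 0.6124, -0.2501], [-0.6124, 0.4999, -0.6124], [-0.2501, 0.6124, 0.7499]]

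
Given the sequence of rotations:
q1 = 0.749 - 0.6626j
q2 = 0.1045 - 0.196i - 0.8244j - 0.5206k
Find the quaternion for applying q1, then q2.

q2 · q1 = -0.468 - 0.4918i - 0.6867j - 0.2601k
-0.468 - 0.4918i - 0.6867j - 0.2601k


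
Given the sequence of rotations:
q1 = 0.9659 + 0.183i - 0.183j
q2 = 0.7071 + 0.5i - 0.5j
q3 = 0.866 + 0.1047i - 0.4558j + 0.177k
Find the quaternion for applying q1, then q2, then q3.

q2 · q1 = 0.5 + 0.6123i - 0.6123j
q3 · q2 · q1 = 0.0898 + 0.691i - 0.6498j + 0.3035k
0.0898 + 0.691i - 0.6498j + 0.3035k


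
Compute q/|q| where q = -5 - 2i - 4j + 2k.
-0.7143 - 0.2857i - 0.5714j + 0.2857k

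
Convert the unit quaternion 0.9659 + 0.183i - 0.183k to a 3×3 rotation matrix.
[[0.933, 0.3535, -0.067], [-0.3535, 0.866, -0.3535], [-0.067, 0.3535, 0.933]]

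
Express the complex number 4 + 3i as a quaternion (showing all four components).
4 + 3i + 0j + 0k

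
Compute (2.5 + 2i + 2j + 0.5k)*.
2.5 - 2i - 2j - 0.5k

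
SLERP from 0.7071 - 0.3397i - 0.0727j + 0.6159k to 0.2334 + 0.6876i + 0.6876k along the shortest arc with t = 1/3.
0.6432 + 0.0262i - 0.0561j + 0.7632k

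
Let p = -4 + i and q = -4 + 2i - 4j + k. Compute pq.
14 - 12i + 15j - 8k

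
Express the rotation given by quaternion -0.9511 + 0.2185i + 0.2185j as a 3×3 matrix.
[[0.9045, 0.0955, -0.4156], [0.0955, 0.9045, 0.4156], [0.4156, -0.4156, 0.809]]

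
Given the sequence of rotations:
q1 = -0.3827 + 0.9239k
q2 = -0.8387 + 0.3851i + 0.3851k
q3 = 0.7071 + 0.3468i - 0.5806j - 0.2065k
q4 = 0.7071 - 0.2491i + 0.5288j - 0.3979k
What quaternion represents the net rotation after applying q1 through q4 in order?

q2 · q1 = -0.0348 - 0.1474i - 0.3558j - 0.9223k
q3 · q2 · q1 = -0.3705 + 0.3457i + 0.1189j - 0.8539k
q4 · q3 · q2 · q1 = -0.5785 - 0.0675i - 0.4621j - 0.6688k
-0.5785 - 0.0675i - 0.4621j - 0.6688k


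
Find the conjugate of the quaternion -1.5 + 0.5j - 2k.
-1.5 - 0.5j + 2k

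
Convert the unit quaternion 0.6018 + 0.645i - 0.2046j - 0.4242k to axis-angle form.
axis = (0.8076, -0.2562, -0.5312), θ = 106°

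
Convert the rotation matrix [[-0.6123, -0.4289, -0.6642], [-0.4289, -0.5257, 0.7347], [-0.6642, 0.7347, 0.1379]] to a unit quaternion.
-0.4403i + 0.487j + 0.7543k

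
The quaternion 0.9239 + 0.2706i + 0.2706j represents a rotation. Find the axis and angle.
axis = (√2/2, √2/2, 0), θ = π/4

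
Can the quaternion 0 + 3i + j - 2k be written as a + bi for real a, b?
No. The quaternion 3i + j - 2k has j-coefficient y = 1 and k-coefficient z = -2, not both zero, so it does not lie in the complex subalgebra spanned by 1 and i.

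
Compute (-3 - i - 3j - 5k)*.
-3 + i + 3j + 5k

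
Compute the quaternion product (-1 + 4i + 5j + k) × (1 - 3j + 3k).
11 + 22i - 4j - 14k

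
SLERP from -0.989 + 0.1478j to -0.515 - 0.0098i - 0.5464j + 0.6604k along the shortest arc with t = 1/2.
-0.8898 - 0.0058i - 0.2358j + 0.3907k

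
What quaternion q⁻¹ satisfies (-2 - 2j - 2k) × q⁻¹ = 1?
-0.1667 + 0.1667j + 0.1667k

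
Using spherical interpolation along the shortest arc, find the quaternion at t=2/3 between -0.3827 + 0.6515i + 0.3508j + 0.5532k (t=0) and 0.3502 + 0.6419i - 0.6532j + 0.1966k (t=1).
0.1109 + 0.8229i - 0.3731j + 0.414k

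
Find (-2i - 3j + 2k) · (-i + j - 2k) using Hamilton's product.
5 + 4i - 6j - 5k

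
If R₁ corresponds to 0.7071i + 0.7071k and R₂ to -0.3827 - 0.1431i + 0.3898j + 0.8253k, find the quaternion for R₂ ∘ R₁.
-0.4824 + 0.005i + 0.6848j - 0.5462k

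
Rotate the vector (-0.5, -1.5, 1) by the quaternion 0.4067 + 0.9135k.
(1.449, 0.632, 1)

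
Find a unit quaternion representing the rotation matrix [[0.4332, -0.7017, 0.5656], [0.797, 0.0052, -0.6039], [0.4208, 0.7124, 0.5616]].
0.7071 + 0.4654i + 0.0512j + 0.5299k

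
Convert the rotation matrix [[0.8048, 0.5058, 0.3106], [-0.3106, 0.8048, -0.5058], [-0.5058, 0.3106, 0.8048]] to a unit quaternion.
0.9239 + 0.2209i + 0.2209j - 0.2209k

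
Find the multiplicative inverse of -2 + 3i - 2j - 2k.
-0.0952 - 0.1429i + 0.0952j + 0.0952k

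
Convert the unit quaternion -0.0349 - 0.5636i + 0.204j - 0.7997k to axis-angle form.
axis = (-0.5639, 0.2041, -0.8002), θ = 184°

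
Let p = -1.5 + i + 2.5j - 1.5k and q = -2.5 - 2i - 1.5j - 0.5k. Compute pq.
8.75 - 3i - 0.5j + 8k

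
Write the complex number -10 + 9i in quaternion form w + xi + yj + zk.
-10 + 9i + 0j + 0k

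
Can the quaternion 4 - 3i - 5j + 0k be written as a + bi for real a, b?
No. The quaternion 4 - 3i - 5j has j-coefficient y = -5 and k-coefficient z = 0, not both zero, so it does not lie in the complex subalgebra spanned by 1 and i.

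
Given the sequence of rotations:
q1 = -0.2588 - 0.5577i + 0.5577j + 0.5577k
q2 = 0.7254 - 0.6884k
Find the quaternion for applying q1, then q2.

q2 · q1 = 0.1962 - 0.0206i + 0.7885j + 0.5827k
0.1962 - 0.0206i + 0.7885j + 0.5827k


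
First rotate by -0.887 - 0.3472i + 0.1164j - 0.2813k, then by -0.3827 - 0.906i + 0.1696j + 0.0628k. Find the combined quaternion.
0.0228 + 0.8815i - 0.4716j + 0.0054k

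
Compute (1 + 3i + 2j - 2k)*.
1 - 3i - 2j + 2k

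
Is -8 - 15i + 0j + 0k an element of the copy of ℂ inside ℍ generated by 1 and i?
Yes. The quaternion -8 - 15i has j- and k-coefficients y = z = 0, so it lies in the complex subalgebra spanned by 1 and i.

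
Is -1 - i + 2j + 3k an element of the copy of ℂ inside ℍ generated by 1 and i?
No. The quaternion -1 - i + 2j + 3k has j-coefficient y = 2 and k-coefficient z = 3, not both zero, so it does not lie in the complex subalgebra spanned by 1 and i.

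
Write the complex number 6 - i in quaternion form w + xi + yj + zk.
6 - i + 0j + 0k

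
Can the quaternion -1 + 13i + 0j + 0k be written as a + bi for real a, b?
Yes. The quaternion -1 + 13i has j- and k-coefficients y = z = 0, so it lies in the complex subalgebra spanned by 1 and i.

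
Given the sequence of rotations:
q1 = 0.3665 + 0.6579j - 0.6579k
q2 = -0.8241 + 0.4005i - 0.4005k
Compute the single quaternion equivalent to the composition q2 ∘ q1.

q2 · q1 = -0.5655 + 0.4103i - 0.2787j + 0.6589k
-0.5655 + 0.4103i - 0.2787j + 0.6589k


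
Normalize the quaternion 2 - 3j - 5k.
0.3244 - 0.4867j - 0.8111k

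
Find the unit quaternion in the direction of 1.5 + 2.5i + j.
0.4867 + 0.8111i + 0.3244j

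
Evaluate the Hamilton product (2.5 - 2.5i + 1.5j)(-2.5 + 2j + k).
-9.25 + 7.75i + 3.75j - 2.5k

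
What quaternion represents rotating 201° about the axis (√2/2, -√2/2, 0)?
-0.1822 + 0.6953i - 0.6953j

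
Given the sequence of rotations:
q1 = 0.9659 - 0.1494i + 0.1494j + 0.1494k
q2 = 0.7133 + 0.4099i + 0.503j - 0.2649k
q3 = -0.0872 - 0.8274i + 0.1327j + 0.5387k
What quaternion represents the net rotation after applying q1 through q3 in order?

q2 · q1 = 0.7146 + 0.4041i + 0.5708j - 0.0129k
q3 · q2 · q1 = 0.2032 - 0.9357i + 0.2521j - 0.1398k
0.2032 - 0.9357i + 0.2521j - 0.1398k


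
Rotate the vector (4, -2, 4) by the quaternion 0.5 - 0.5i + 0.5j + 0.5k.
(2, 4, -4)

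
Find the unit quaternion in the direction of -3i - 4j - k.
-0.5883i - 0.7845j - 0.1961k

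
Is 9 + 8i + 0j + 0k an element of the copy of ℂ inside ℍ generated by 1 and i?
Yes. The quaternion 9 + 8i has j- and k-coefficients y = z = 0, so it lies in the complex subalgebra spanned by 1 and i.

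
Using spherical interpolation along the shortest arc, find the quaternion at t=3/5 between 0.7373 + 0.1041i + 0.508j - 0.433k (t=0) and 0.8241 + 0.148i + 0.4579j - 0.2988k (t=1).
0.7922 + 0.1309i + 0.4797j - 0.3538k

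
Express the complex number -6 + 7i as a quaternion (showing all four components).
-6 + 7i + 0j + 0k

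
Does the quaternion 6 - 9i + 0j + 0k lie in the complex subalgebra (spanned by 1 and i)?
Yes. The quaternion 6 - 9i has j- and k-coefficients y = z = 0, so it lies in the complex subalgebra spanned by 1 and i.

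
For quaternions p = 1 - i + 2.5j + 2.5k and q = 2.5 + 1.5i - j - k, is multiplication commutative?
No: pq = 9 - i + 8j + 2.5k ≠ 9 - i + 2.5j + 8k = qp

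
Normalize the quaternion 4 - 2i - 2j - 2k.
0.7559 - 0.378i - 0.378j - 0.378k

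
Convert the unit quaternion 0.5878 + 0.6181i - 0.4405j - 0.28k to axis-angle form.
axis = (0.764, -0.5445, -0.3461), θ = 108°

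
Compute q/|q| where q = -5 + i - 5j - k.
-0.6934 + 0.1387i - 0.6934j - 0.1387k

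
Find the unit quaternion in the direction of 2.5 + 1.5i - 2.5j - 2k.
0.5774 + 0.3464i - 0.5774j - 0.4619k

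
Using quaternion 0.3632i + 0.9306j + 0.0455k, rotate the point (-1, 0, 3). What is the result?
(0.835, -0.422, -3.021)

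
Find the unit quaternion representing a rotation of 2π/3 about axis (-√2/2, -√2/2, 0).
0.5 - 0.6124i - 0.6124j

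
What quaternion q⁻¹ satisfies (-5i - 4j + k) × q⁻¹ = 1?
0.119i + 0.0952j - 0.0238k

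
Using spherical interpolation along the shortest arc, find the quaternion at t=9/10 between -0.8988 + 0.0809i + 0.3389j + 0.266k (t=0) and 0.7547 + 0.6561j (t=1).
-0.8184 + 0.01i - 0.5736j + 0.0327k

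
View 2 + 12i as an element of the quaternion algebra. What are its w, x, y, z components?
2 + 12i + 0j + 0k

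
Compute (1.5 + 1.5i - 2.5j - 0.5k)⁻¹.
0.1364 - 0.1364i + 0.2273j + 0.0455k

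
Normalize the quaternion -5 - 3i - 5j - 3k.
-0.6063 - 0.3638i - 0.6063j - 0.3638k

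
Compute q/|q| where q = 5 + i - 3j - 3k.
0.7538 + 0.1508i - 0.4523j - 0.4523k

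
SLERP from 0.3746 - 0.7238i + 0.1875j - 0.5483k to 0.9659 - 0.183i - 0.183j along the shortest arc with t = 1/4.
0.6019 - 0.6514i + 0.0987j - 0.4513k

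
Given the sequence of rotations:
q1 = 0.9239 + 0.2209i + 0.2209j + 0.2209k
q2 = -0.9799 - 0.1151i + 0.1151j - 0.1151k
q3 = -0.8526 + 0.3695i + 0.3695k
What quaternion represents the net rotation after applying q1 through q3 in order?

q2 · q1 = -0.8799 - 0.2719i - 0.1101j - 0.3737k
q3 · q2 · q1 = 0.9888 - 0.0526i + 0.1315j - 0.0472k
0.9888 - 0.0526i + 0.1315j - 0.0472k


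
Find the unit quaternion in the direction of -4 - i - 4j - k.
-0.686 - 0.1715i - 0.686j - 0.1715k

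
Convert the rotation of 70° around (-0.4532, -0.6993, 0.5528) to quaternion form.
0.8192 - 0.2599i - 0.4011j + 0.3171k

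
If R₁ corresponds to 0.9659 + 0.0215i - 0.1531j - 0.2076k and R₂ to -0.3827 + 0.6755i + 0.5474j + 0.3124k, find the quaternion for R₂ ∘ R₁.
-0.2355 + 0.5784i + 0.7343j + 0.266k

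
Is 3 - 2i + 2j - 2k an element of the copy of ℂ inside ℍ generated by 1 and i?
No. The quaternion 3 - 2i + 2j - 2k has j-coefficient y = 2 and k-coefficient z = -2, not both zero, so it does not lie in the complex subalgebra spanned by 1 and i.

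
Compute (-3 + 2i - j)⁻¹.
-0.2143 - 0.1429i + 0.0714j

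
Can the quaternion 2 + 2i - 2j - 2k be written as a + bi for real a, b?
No. The quaternion 2 + 2i - 2j - 2k has j-coefficient y = -2 and k-coefficient z = -2, not both zero, so it does not lie in the complex subalgebra spanned by 1 and i.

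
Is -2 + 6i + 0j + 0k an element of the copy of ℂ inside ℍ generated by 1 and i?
Yes. The quaternion -2 + 6i has j- and k-coefficients y = z = 0, so it lies in the complex subalgebra spanned by 1 and i.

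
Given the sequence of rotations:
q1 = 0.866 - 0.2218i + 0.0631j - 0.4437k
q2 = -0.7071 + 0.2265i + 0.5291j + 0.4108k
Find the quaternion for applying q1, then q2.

q2 · q1 = -0.4132 + 0.0923i + 0.423j + 0.8011k
-0.4132 + 0.0923i + 0.423j + 0.8011k


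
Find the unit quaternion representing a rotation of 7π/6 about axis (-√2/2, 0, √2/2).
-0.2588 - 0.683i + 0.683k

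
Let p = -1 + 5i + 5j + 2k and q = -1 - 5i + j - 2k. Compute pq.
25 - 12i - 6j + 30k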